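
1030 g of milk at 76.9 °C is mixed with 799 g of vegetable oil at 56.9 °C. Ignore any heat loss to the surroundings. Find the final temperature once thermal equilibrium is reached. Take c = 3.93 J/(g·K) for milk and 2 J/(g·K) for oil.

T_f ≈ 71.2 °C

Setting the total heat transfer to zero:
1030·3.93·(T − 76.9) + 799·2·(T − 56.9) = 0
4047.9(T − 76.9) + 1598(T − 56.9) = 0
5645.9 T = 402210
T ≈ 71.24 °C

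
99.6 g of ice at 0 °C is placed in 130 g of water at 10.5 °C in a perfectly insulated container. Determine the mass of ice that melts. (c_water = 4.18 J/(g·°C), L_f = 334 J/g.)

m_melted ≈ 17.1 g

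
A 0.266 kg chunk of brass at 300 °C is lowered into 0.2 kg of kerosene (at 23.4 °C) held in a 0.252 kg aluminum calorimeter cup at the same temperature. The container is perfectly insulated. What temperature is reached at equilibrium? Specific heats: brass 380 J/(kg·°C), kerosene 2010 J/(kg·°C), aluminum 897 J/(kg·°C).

With ΣQ=0 the equilibrium temperature is the m·c-weighted mean:
T_f = (101.08·300 + 402·23.4 + 226.04·23.4) / (101.08 + 402 + 226.04)
    = 45020 / 729.12 ≈ 61.75 °C

T_f ≈ 61.7 °C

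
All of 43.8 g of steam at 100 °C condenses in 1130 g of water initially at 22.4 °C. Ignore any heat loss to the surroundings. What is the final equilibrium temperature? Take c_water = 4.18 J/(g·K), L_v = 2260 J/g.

Heat gained plus heat lost sum to zero:
latent heat released on condensation: 43.8·2260 = 98988; condensate cools 100→T: 43.8·4.18·(T − 100) = 183.08(T − 100); original water: 4723.4(T − 22.4)
4906.5 T = 98988 + 18308 + 105804 = 223101
T ≈ 45.47 °C (< 100 °C, so full condensation is consistent).

T_f ≈ 45.5 °C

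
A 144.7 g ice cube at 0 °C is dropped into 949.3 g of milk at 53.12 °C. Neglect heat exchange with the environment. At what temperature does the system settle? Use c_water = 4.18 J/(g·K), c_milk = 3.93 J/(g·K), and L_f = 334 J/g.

Net heat exchanged in the isolated system is zero:
latent heat to melt: 144.7×334 = 48330
  meltwater 0→T: 144.7×4.18×T = 604.85 T
  milk: 3730.7(T − 53.12)
4335.6 T = 198177 − 48330 = 149848
T ≈ 34.56 °C. Since T > 0 °C, the all-ice-melts assumption holds.

T_f ≈ 34.6 °C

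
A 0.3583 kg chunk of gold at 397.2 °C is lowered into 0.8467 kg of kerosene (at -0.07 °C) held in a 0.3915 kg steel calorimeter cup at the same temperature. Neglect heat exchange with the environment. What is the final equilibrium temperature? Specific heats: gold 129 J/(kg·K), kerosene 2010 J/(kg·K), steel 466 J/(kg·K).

Let T be the final temperature. ΣQ_i = 0:
0.3583·129·(T − 397.2) + 0.8467·2010·(T − (-0.07)) + 0.3915·466·(T − (-0.07)) = 0
1930.5 T = 18227
T = 18227 / 1930.5 = 9.44 °C

T_f ≈ 9.4 °C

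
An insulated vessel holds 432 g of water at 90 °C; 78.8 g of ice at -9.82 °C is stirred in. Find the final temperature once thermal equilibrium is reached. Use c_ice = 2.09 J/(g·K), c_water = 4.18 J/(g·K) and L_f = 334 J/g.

Let T be the final temperature. ΣQ_i = 0:
ice -9.82→0 °C: 78.8×2.09×9.82 = 1617.3; melt ice: 78.8×334 = 26319; meltwater 0→T: 78.8×4.18×T = 329.38 T; water: 1805.8(T − 90)
2135.1 T = 162518 − 27936 = 134582
T ≈ 63.03 °C — above 0 °C, consistent with complete melting.

T_f ≈ 63.0 °C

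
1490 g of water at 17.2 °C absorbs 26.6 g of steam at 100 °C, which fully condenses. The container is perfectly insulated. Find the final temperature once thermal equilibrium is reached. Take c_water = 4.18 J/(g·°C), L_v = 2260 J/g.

T_f ≈ 28.1 °C

Net heat exchanged in the isolated system is zero:
steam→water at 100 °C releases m L_v = 26.6×2260 = 60116
  condensate cools 100→T: 26.6×4.18×(T − 100) = 111.19(T − 100)
  water warms: 1490×4.18×(T − 17.2) = 6228.2(T − 17.2)
6339.4 T = 60116 + 11119 + 107125 = 178360
T ≈ 28.14 °C — below 100 °C, confirming all the steam condensed.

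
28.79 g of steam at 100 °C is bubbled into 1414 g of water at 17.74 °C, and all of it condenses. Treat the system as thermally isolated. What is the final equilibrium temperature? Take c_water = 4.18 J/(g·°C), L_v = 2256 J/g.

Conservation of energy gives ΣQ = 0:
steam→water at 100 °C releases m L_v = 28.79×2256 = 64950; condensate cools 100→T: 28.79×4.18×(T − 100) = 120.34(T − 100); water warms: 1414×4.18×(T − 17.74) = 5910.5(T − 17.74)
6030.9 T = 64950 + 12034 + 104853 = 181837
T ≈ 30.15 °C — below 100 °C, confirming all the steam condensed.

T_f ≈ 30.2 °C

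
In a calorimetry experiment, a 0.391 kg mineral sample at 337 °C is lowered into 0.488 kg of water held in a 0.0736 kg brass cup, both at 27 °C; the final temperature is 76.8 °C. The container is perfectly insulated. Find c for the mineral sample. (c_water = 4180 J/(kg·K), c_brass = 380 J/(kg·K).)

c ≈ 1010 J/(kg·K)

Taking heat into each body as positive, Σ m c ΔT = 0:
0.391×c×(76.8 − 337) + 0.488×4180×(76.8 − 27) + 0.0736×380×(76.8 − 27) = 0
-101.74 c = -102977
c = -102977/-101.74 ≈ 1012 J/(kg·K)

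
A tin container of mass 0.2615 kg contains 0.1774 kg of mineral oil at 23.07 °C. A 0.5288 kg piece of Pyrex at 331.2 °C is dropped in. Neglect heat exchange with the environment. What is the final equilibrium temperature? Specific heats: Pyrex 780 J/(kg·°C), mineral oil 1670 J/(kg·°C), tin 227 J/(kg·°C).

T_f is the heat-capacity-weighted average of the initial temperatures:
T_f = (412.46×331.2 + 296.26×23.07 + 59.36×23.07) / (412.46 + 296.26 + 59.36)
    = 144812 / 768.08 ≈ 188.54 °C

T_f ≈ 188.5 °C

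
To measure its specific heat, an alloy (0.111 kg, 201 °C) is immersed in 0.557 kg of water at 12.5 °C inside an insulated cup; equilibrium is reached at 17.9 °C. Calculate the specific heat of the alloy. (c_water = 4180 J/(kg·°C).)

Heat lost by the alloy = heat gained by the water:
0.111·c·(201 − 17.9) = 0.557·4180·(17.9 − 12.5)
20.32 c = 12573  ⇒  c ≈ 618.6 J/(kg·°C)

c ≈ 619 J/(kg·°C)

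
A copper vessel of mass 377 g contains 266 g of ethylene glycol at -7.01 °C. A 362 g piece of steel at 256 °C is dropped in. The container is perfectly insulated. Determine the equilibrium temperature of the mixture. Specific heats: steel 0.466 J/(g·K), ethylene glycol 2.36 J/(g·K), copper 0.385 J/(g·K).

T_f ≈ 40.1 °C

Heat gained plus heat lost sum to zero:
362·0.466·(T − 256) + 266·2.36·(T − (-7.01)) + 377·0.385·(T − (-7.01)) = 0
168.69(T − 256) + 627.76(T − (-7.01)) + 145.15(T − (-7.01)) = 0
941.6 T = 37767
T = 37767 / 941.6 = 40.1 °C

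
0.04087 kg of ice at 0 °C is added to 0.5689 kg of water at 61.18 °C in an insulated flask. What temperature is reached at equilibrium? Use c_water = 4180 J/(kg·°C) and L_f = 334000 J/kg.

T_f ≈ 51.7 °C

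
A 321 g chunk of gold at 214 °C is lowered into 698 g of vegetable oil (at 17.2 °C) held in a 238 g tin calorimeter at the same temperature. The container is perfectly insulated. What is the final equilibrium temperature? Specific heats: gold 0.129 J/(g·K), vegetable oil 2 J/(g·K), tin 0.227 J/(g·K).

T_f ≈ 22.7 °C

Conservation of energy gives ΣQ = 0:
321·0.129·(T − 214) + 698·2·(T − 17.2) + 238·0.227·(T − 17.2) = 0
41.41(T − 214) + 1396(T − 17.2) + 54.03(T − 17.2) = 0
1491.4 T = 33802
T = 33802/1491.4 ≈ 22.66 °C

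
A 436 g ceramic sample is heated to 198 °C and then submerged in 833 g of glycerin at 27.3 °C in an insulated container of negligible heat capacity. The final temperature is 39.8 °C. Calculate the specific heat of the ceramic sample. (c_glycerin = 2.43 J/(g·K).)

Heat lost by the ceramic sample = heat gained by the glycerin:
436·c·(198 − 39.8) = 833·2.43·(39.8 − 27.3)
68975 c = 25302  ⇒  c ≈ 0.3668 J/(g·K)

c ≈ 0.367 J/(g·K)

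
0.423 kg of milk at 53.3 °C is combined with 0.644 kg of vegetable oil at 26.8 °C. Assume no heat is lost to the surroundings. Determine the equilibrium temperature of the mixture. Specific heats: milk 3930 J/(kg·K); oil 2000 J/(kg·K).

Conservation of energy gives ΣQ = 0:
0.423·3930·(T − 53.3) + 0.644·2000·(T − 26.8) = 0
(1662.4 + 1288) T = 1662.4·53.3 + 1288·26.8
T ≈ 41.73 °C

T_f ≈ 41.7 °C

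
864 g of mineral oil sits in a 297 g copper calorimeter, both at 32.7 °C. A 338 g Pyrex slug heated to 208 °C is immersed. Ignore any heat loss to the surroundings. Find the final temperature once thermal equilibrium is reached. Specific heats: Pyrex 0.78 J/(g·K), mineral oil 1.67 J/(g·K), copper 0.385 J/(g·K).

Conservation of energy gives ΣQ = 0:
338·0.78·(T − 208) + 864·1.67·(T − 32.7) + 297·0.385·(T − 32.7) = 0
263.64(T − 208) + 1442.9(T − 32.7) + 114.34(T − 32.7) = 0
1820.9 T = 105758
T ≈ 58.08 °C

T_f ≈ 58.1 °C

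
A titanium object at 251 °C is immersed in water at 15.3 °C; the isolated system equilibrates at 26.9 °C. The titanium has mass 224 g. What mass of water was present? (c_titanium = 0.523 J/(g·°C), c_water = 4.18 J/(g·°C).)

Setting the total heat transfer to zero:
224×0.523×(26.9 − 251) + m×4.18×(26.9 − 15.3) = 0
48.49 m = 26254
m = 26254/48.49 ≈ 541.4 g

m ≈ 541 g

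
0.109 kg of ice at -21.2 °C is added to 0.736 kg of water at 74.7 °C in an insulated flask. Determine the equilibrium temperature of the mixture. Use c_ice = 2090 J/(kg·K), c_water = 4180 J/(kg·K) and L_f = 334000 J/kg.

Setting the total heat transfer to zero:
warm ice to 0 °C: 0.109×2090×(0 − (-21.2)) = 4829.6; melt ice: 0.109×334000 = 36406; warm the meltwater: 455.62 T; water cools: 0.736×4180×(T − 74.7) = 3076.5(T − 74.7)
3532.1 T = 229813 − 41236 = 188577
T ≈ 53.39 °C — above 0 °C, consistent with complete melting.

T_f ≈ 53.4 °C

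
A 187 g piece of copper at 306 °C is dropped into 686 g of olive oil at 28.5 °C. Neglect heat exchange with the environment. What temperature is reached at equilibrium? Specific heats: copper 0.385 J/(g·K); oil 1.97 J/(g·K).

T_f ≈ 42.5 °C

Net heat exchanged in the isolated system is zero:
187·0.385·(T − 306) + 686·1.97·(T − 28.5) = 0
1423.4 T = 60546
T = 60546 / 1423.4 = 42.5 °C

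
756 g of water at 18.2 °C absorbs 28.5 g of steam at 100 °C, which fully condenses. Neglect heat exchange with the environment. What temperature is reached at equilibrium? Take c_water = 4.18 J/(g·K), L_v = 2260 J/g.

T_f ≈ 40.8 °C

Let T be the final temperature. ΣQ_i = 0:
condense steam: −28.5×2260 = −64410; condensate cools 100→T: 28.5×4.18×(T − 100) = 119.13(T − 100); original water: 3160.1(T − 18.2)
3279.2 T = 64410 + 11913 + 57513 = 133836
T ≈ 40.81 °C (< 100 °C, so full condensation is consistent).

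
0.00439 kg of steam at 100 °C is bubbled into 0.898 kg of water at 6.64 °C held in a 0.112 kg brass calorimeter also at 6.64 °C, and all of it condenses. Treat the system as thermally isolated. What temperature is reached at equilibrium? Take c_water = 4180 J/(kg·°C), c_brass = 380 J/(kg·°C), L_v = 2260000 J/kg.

Heat gained plus heat lost sum to zero:
latent heat released on condensation: 0.00439×2260000 = 9921.4
  condensed water 100 °C→T: 18.35(T − 100)
  original water: 3753.6(T − 6.64)
  brass cup: 0.112×380×(T − 6.64) = 42.56(T − 6.64)
3814.6 T = 9921.4 + 1835 + 25207 = 36963
T ≈ 9.69 °C (< 100 °C, so full condensation is consistent).

T_f ≈ 9.7 °C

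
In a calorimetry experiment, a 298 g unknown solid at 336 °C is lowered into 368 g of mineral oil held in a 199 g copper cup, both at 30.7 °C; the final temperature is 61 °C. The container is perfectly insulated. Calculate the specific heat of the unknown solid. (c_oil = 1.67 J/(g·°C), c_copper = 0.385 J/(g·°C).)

Setting the total heat transfer to zero:
298×c×(61 − 336) + 368×1.67×(61 − 30.7) + 199×0.385×(61 − 30.7) = 0
-81950 c = -20943
c = -20943/-81950 ≈ 0.2556 J/(g·°C)

c ≈ 0.256 J/(g·°C)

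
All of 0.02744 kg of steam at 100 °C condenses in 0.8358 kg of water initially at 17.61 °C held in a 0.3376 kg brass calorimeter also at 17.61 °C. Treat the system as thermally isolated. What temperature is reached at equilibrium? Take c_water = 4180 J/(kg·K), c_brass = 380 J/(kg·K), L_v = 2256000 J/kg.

T_f ≈ 36.7 °C

Heat gained plus heat lost sum to zero:
steam→water at 100 °C releases m L_v = 0.02744·2256000 = 61905
  condensed water 100 °C→T: 114.7(T − 100)
  water warms: 0.8358·4180·(T − 17.61) = 3493.6(T − 17.61)
  brass cup: 0.3376·380·(T − 17.61) = 128.29(T − 17.61)
3736.6 T = 61905 + 11470 + 63782 = 137157
T ≈ 36.71 °C, under the boiling point, so the assumption holds.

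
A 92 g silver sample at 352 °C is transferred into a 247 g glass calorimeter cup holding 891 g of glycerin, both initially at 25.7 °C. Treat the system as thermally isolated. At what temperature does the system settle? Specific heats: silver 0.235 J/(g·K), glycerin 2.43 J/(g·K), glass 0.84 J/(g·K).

T_f is the heat-capacity-weighted average of the initial temperatures:
T_f = (21.62·352 + 2165.1·25.7 + 207.48·25.7) / (21.62 + 2165.1 + 207.48)
    = 68586 / 2394.2 ≈ 28.65 °C

T_f ≈ 28.6 °C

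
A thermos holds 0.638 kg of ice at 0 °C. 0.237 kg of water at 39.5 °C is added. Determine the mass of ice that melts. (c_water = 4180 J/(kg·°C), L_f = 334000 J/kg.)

Water can give up m c ΔT = 0.237×4180×39.5 = 39131 J before reaching 0 °C.
Fully melting the ice requires m_ice L_f = 0.638×334000 = 213092 J.
39131 J < 213092 J, so only part of the ice melts and the system sits at 0 °C.
Mass melted = 39131/334000 ≈ 0.1172 kg.

m_melted ≈ 0.117 kg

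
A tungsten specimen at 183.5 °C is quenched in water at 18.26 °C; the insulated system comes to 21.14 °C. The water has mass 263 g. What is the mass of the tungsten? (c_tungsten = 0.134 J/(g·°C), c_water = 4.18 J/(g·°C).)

m ≈ 146 g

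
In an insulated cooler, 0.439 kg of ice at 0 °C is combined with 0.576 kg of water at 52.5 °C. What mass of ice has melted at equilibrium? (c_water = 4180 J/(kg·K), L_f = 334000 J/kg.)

m_melted ≈ 0.378 kg

Heat available from the water dropping to 0 °C: 0.576·4180·52.5 = 126403 J.
Fully melting the ice requires m_ice L_f = 0.439·334000 = 146626 J.
That's not enough to melt it all — equilibrium is at 0 °C with ice remaining.
m_melted·334000 = 126403  ⇒  m_melted ≈ 0.3785 kg.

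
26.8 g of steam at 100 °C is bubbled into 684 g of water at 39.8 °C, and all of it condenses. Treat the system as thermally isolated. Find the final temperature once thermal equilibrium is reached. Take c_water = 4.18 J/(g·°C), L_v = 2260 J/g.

T_f ≈ 62.5 °C

Energy conservation, ΣQ = 0:
steam→water at 100 °C releases m L_v = 26.8·2260 = 60568
  condensate cools 100→T: 26.8·4.18·(T − 100) = 112.02(T − 100)
  original water: 2859.1(T − 39.8)
2971.1 T = 60568 + 11202 + 113793 = 185563
T ≈ 62.46 °C, under the boiling point, so the assumption holds.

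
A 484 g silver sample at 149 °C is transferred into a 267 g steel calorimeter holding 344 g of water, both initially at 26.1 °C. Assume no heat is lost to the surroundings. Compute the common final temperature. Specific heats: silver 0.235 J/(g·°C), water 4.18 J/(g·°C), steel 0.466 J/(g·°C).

Let T be the final temperature. ΣQ_i = 0:
484*0.235*(T − 149) + 344*4.18*(T − 26.1) + 267*0.466*(T − 26.1) = 0
113.74(T − 149) + 1437.9(T − 26.1) + 124.42(T − 26.1) = 0
(113.74 + 1437.9 + 124.42) T = 113.74*149 + 1437.9*26.1 + 124.42*26.1
T = 57724 / 1676.1 = 34.4 °C

T_f ≈ 34.4 °C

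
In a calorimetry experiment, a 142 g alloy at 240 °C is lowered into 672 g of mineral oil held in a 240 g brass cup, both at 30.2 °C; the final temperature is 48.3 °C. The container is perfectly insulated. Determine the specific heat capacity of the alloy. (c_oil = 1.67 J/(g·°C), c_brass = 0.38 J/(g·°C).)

c ≈ 0.807 J/(g·°C)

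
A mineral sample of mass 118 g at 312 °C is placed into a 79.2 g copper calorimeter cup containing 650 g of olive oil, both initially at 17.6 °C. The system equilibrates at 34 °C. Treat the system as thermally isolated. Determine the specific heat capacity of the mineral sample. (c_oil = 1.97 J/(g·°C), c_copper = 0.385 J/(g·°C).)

Taking heat into each body as positive, Σ m c ΔT = 0:
118·c·(34 − 312) + 650·1.97·(34 − 17.6) + 79.2·0.385·(34 − 17.6) = 0
-32804 c = -21500
c = -21500/-32804 ≈ 0.6554 J/(g·°C)

c ≈ 0.655 J/(g·°C)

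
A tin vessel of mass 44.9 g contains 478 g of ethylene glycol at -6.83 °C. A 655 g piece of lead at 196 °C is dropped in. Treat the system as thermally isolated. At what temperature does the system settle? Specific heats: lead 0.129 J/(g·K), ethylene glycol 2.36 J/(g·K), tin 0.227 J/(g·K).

T_f ≈ 7.2 °C

With ΣQ=0 the equilibrium temperature is the m·c-weighted mean:
T_f = (84.5·196 + 1128.1·(-6.83) + 10.19·(-6.83)) / (84.5 + 1128.1 + 10.19)
    = 8786.6 / 1222.8 ≈ 7.19 °C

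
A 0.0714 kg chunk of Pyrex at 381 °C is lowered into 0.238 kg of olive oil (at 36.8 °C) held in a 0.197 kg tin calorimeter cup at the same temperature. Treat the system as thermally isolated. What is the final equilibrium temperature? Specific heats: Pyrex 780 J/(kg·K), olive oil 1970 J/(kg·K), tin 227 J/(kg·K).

T_f ≈ 70.5 °C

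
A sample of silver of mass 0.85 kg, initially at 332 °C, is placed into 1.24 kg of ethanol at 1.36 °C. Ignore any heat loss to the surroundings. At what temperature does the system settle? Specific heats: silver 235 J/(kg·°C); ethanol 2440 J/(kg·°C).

Set heat shed by the hot body equal to heat absorbed by the cold body:
0.85×235×(332 − T) = 1.24×2440×(T − 1.36)
199.75(332 − T) = 3025.6(T − 1.36)
3225.3 T = 70432  ⇒  T ≈ 21.84 °C

T_f ≈ 21.8 °C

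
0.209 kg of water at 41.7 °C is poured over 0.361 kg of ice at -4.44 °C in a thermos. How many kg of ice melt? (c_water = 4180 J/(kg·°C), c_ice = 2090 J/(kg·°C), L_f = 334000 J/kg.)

m_melted ≈ 0.099 kg

Heat available from the water dropping to 0 °C: 0.209×4180×41.7 = 36430 J.
Of that, 0.361×2090×4.44 = 3349.9 J goes to bring the ice to 0 °C, leaving 33080 J.
Fully melting the ice requires m_ice L_f = 0.361×334000 = 120574 J.
That's not enough to melt it all — equilibrium is at 0 °C with ice remaining.
m_melted×334000 = 33080  ⇒  m_melted ≈ 0.09904 kg.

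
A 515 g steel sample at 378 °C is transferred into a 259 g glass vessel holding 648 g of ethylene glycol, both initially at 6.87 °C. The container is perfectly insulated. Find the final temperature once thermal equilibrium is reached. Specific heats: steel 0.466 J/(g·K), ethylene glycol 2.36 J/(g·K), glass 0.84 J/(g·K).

T_f ≈ 51.7 °C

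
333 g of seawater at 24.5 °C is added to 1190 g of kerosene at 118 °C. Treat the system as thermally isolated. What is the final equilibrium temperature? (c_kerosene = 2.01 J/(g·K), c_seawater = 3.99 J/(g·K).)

With ΣQ=0 the equilibrium temperature is the m·c-weighted mean:
T_f = (2391.9*118 + 1328.7*24.5) / (2391.9 + 1328.7)
    = 314797 / 3720.6 ≈ 84.61 °C

T_f ≈ 84.6 °C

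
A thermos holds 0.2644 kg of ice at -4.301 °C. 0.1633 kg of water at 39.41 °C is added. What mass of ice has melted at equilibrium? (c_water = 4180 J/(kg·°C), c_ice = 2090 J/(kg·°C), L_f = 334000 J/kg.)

Water can give up m c ΔT = 0.1633·4180·39.41 = 26901 J before reaching 0 °C.
Warming the ice to 0 °C takes 0.2644·2090·4.301 = 2376.7 J, leaving 24524 J for melting.
To melt every bit of ice: 0.2644·334000 = 88310 J.
Since 24524 < 88310 J, not all the ice melts; equilibrium is at 0 °C.
m_melted·334000 = 24524  ⇒  m_melted ≈ 0.07343 kg.

m_melted ≈ 0.0734 kg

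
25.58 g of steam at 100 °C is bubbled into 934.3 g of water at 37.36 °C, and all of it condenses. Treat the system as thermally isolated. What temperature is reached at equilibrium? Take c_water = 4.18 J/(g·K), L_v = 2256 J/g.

Sum of m c ΔT and latent-heat terms is zero:
latent heat released on condensation: 25.58·2256 = 57708
  condensed water 100 °C→T: 106.92(T − 100)
  original water: 3905.4(T − 37.36)
4012.3 T = 57708 + 10692 + 145905 = 214306
T ≈ 53.41 °C (< 100 °C, so full condensation is consistent).

T_f ≈ 53.4 °C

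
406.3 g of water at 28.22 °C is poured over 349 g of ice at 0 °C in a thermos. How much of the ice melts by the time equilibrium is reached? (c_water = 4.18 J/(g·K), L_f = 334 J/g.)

m_melted ≈ 143 g

Heat available from the water dropping to 0 °C: 406.3·4.18·28.22 = 47927 J.
Melting all 349 g of ice would need 349·334 = 116566 J.
47927 J < 116566 J, so only part of the ice melts and the system sits at 0 °C.
m_melted·334 = 47927  ⇒  m_melted ≈ 143.5 g.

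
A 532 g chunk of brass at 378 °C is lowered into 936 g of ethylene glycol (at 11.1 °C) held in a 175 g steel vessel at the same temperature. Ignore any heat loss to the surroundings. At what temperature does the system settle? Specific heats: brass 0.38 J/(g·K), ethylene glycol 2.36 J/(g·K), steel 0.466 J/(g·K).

T_f ≈ 40.9 °C

Energy conservation, ΣQ = 0:
532×0.38×(T − 378) + 936×2.36×(T − 11.1) + 175×0.466×(T − 11.1) = 0
202.16(T − 378) + 2209(T − 11.1) + 81.55(T − 11.1) = 0
(202.16 + 2209 + 81.55) T = 202.16×378 + 2209×11.1 + 81.55×11.1
T = 101841 / 2492.7 = 40.9 °C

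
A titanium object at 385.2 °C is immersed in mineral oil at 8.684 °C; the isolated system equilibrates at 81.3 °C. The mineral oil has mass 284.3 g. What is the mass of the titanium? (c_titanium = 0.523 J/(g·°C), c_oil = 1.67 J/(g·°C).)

m ≈ 217 g

Heat lost by the titanium = heat gained by the oil:
m×0.523×(385.2 − 81.3) = 284.3×1.67×(81.3 − 8.684)
158.94 m = 34477  ⇒  m ≈ 216.9 g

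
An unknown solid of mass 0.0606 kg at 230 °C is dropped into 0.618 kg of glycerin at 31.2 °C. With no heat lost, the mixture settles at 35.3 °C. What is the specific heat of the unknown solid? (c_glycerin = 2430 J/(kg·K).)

c ≈ 522 J/(kg·K)

Heat lost by the unknown solid = heat gained by the glycerin:
0.0606·c·(230 − 35.3) = 0.618·2430·(35.3 − 31.2)
11.8 c = 6157.1  ⇒  c ≈ 521.8 J/(kg·K)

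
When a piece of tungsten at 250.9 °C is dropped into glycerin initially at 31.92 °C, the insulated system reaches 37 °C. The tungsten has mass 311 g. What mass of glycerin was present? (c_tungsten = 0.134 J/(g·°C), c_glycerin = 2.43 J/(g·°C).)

Let T be the final temperature. ΣQ_i = 0:
311×0.134×(37 − 250.9) + m×2.43×(37 − 31.92) = 0
12.34 m = 8914.1
m = 8914.1/12.34 ≈ 722.1 g

m ≈ 722 g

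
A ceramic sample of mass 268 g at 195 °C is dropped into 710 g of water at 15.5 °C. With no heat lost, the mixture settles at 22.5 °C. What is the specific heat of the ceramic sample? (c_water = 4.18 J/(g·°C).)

c ≈ 0.449 J/(g·°C)

m_s c (T_s − T_f) = m_water c_water (T_f − T_0):
268·c·(195 − 22.5) = 710·4.18·(22.5 − 15.5)
46230 c = 20775  ⇒  c ≈ 0.4494 J/(g·°C)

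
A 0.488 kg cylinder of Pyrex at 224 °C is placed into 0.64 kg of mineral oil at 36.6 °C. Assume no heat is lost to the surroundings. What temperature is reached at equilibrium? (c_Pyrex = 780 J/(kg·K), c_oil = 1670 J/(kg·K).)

T_f ≈ 85.8 °C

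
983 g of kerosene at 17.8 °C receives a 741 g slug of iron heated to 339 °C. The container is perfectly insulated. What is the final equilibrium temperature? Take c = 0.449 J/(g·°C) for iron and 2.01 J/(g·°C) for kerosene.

Setting the total heat transfer to zero:
741*0.449*(T − 339) + 983*2.01*(T − 17.8) = 0
332.71(T − 339) + 1975.8(T − 17.8) = 0
2308.5 T = 147958
T = 147958 / 2308.5 = 64.1 °C

T_f ≈ 64.1 °C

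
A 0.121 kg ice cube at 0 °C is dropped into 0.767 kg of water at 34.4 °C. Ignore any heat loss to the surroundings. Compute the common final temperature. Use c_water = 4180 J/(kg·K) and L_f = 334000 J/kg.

Conservation of energy gives ΣQ = 0:
melt ice: 0.121·334000 = 40414; warm the meltwater: 505.78 T; water: 3206.1(T − 34.4)
3711.8 T = 110288 − 40414 = 69874
T ≈ 18.82 °C. Since T > 0 °C, the all-ice-melts assumption holds.

T_f ≈ 18.8 °C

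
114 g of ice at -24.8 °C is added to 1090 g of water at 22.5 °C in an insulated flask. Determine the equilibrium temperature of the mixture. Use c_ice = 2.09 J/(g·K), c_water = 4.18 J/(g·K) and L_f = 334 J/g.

T_f ≈ 11.6 °C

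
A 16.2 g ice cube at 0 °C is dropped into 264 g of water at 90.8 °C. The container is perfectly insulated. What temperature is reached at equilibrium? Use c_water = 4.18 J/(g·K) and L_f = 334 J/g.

T_f ≈ 80.9 °C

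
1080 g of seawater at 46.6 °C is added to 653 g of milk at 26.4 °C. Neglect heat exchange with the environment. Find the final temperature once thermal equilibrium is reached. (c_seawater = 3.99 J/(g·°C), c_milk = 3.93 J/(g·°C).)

T_f ≈ 39.1 °C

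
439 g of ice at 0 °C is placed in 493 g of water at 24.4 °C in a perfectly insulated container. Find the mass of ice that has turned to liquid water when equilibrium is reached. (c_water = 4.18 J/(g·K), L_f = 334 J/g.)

m_melted ≈ 151 g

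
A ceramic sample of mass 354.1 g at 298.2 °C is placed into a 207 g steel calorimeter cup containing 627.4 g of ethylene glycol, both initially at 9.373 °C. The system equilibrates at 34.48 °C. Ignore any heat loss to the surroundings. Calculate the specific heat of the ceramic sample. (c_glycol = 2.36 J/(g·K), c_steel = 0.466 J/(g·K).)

Let T be the final temperature. ΣQ_i = 0:
354.1×c×(34.48 − 298.2) + 627.4×2.36×(34.48 − 9.373) + 207×0.466×(34.48 − 9.373) = 0
-93383 c = -39597
c = -39597/-93383 ≈ 0.424 J/(g·K)

c ≈ 0.424 J/(g·K)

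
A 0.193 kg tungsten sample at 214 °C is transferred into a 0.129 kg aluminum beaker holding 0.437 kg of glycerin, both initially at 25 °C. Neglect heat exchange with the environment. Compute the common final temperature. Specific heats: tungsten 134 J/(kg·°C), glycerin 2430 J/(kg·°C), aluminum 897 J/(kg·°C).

T_f ≈ 29.1 °C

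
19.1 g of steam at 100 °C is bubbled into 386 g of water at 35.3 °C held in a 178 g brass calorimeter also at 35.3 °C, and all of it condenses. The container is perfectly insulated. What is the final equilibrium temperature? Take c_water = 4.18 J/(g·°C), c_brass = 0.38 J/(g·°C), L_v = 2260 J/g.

T_f ≈ 62.7 °C

Setting the total heat transfer to zero:
condense steam: −19.1×2260 = −43166; condensate cools 100→T: 19.1×4.18×(T − 100) = 79.84(T − 100); original water: 1613.5(T − 35.3); cup: 67.64(T − 35.3)
1761 T = 43166 + 7983.8 + 59344 = 110493
T ≈ 62.75 °C (< 100 °C, so full condensation is consistent).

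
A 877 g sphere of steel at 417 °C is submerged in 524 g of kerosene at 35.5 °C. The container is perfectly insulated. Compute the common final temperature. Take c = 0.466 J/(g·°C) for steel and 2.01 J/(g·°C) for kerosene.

Taking heat into each body as positive, Σ m c ΔT = 0:
877·0.466·(T − 417) + 524·2.01·(T − 35.5) = 0
408.68(T − 417) + 1053.2(T − 35.5) = 0
(408.68 + 1053.2) T = 408.68·417 + 1053.2·35.5
T ≈ 142.15 °C

T_f ≈ 142.1 °C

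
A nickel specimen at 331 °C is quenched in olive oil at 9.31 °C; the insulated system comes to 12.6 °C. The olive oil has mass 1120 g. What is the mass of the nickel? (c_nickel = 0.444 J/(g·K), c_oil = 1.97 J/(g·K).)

Let T be the final temperature. ΣQ_i = 0:
m×0.444×(12.6 − 331) + 1120×1.97×(12.6 − 9.31) = 0
-141.37 m = -7259.1
m = -7259.1/-141.37 ≈ 51.35 g

m ≈ 51.3 g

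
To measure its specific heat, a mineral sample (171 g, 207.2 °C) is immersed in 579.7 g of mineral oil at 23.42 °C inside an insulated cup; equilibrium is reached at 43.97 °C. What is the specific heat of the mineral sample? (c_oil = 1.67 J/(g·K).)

Heat lost by the mineral sample = heat gained by the oil:
171×c×(207.2 − 43.97) = 579.7×1.67×(43.97 − 23.42)
27912 c = 19894  ⇒  c ≈ 0.7127 J/(g·K)

c ≈ 0.713 J/(g·K)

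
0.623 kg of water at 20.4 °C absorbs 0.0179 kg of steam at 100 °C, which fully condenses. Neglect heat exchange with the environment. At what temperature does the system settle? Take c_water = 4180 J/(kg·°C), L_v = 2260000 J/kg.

Sum of m c ΔT and latent-heat terms is zero:
steam→water at 100 °C releases m L_v = 0.0179×2260000 = 40454
  condensed water 100 °C→T: 74.82(T − 100)
  water warms: 0.623×4180×(T − 20.4) = 2604.1(T − 20.4)
2679 T = 40454 + 7482.2 + 53124 = 101061
T ≈ 37.72 °C (< 100 °C, so full condensation is consistent).

T_f ≈ 37.7 °C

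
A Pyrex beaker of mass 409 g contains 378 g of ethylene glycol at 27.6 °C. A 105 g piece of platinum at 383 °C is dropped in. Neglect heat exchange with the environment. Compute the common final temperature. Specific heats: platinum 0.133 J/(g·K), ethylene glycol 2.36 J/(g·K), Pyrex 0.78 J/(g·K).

Taking heat into each body as positive, Σ m c ΔT = 0:
105*0.133*(T − 383) + 378*2.36*(T − 27.6) + 409*0.78*(T − 27.6) = 0
13.96(T − 383) + 892.08(T − 27.6) + 319.02(T − 27.6) = 0
1225.1 T = 38775
T ≈ 31.65 °C

T_f ≈ 31.7 °C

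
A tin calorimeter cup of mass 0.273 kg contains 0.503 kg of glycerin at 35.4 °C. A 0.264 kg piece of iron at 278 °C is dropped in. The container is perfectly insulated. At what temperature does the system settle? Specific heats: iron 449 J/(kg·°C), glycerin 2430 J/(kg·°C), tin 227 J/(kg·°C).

T_f ≈ 55.9 °C

Setting the total heat transfer to zero:
0.264·449·(T − 278) + 0.503·2430·(T − 35.4) + 0.273·227·(T − 35.4) = 0
(118.54 + 1222.3 + 61.97) T = 118.54·278 + 1222.3·35.4 + 61.97·35.4
T = 78416/1402.8 ≈ 55.90 °C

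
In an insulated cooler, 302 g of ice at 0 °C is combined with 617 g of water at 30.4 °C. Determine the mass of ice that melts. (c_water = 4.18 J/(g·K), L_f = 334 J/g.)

Cooling the water to 0 °C releases 617×4.18×30.4 = 78403 J.
Melting all 302 g of ice would need 302×334 = 100868 J.
78403 J < 100868 J, so only part of the ice melts and the system sits at 0 °C.
m_melted×334 = 78403  ⇒  m_melted ≈ 234.7 g.

m_melted ≈ 235 g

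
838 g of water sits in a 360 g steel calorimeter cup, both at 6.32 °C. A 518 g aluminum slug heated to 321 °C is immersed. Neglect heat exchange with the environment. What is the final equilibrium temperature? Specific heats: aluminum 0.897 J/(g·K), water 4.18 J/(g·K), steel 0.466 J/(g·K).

T_f ≈ 41.7 °C

Conservation of energy gives ΣQ = 0:
518*0.897*(T − 321) + 838*4.18*(T − 6.32) + 360*0.466*(T − 6.32) = 0
464.65(T − 321) + 3502.8(T − 6.32) + 167.76(T − 6.32) = 0
(464.65 + 3502.8 + 167.76) T = 464.65*321 + 3502.8*6.32 + 167.76*6.32
T ≈ 41.68 °C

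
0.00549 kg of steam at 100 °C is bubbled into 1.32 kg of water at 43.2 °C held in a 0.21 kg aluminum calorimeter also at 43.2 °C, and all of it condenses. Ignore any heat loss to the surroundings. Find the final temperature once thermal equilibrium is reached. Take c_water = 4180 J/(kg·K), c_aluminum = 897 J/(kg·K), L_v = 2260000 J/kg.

Setting the total heat transfer to zero:
steam→water at 100 °C releases m L_v = 0.00549·2260000 = 12407
  condensate cools 100→T: 0.00549·4180·(T − 100) = 22.95(T − 100)
  original water: 5517.6(T − 43.2)
  aluminum cup: 0.21·897·(T − 43.2) = 188.37(T − 43.2)
5728.9 T = 12407 + 2294.8 + 246498 = 261200
T ≈ 45.59 °C — below 100 °C, confirming all the steam condensed.

T_f ≈ 45.6 °C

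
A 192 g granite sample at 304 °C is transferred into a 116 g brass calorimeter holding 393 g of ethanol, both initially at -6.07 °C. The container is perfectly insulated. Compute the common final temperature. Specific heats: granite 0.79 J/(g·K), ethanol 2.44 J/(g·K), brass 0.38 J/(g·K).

T_f ≈ 34.7 °C

Let T be the final temperature. ΣQ_i = 0:
192·0.79·(T − 304) + 393·2.44·(T − (-6.07)) + 116·0.38·(T − (-6.07)) = 0
1154.7 T = 40023
T = 40023 / 1154.7 = 34.7 °C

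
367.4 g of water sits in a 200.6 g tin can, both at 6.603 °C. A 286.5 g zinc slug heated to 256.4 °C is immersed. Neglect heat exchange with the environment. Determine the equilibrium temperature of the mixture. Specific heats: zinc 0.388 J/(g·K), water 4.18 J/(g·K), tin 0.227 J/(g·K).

Setting the total heat transfer to zero:
286.5*0.388*(T − 256.4) + 367.4*4.18*(T − 6.603) + 200.6*0.227*(T − 6.603) = 0
111.16(T − 256.4) + 1535.7(T − 6.603) + 45.54(T − 6.603) = 0
(111.16 + 1535.7 + 45.54) T = 111.16*256.4 + 1535.7*6.603 + 45.54*6.603
T = 38943 / 1692.4 = 23 °C

T_f ≈ 23.0 °C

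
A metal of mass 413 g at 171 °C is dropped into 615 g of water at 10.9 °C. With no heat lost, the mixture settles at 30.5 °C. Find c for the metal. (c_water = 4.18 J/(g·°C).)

Conservation of energy gives ΣQ = 0:
413×c×(30.5 − 171) + 615×4.18×(30.5 − 10.9) = 0
-58026 c = -50386
c = -50386/-58026 ≈ 0.8683 J/(g·°C)

c ≈ 0.868 J/(g·°C)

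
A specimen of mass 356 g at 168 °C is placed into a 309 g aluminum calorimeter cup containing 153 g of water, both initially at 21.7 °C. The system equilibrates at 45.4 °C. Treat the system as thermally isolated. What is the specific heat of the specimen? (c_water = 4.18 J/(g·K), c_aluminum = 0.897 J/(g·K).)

Taking heat into each body as positive, Σ m c ΔT = 0:
356×c×(45.4 − 168) + 153×4.18×(45.4 − 21.7) + 309×0.897×(45.4 − 21.7) = 0
-43646 c = -21726
c = -21726/-43646 ≈ 0.4978 J/(g·K)

c ≈ 0.498 J/(g·K)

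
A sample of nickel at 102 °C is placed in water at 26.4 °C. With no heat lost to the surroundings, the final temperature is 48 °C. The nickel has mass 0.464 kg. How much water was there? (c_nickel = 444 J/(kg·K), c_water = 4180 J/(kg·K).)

m ≈ 0.123 kg

Heat lost by the nickel = heat gained by the water:
0.464·444·(102 − 48) = m·4180·(48 − 26.4)
90288 m = 11125  ⇒  m ≈ 0.1232 kg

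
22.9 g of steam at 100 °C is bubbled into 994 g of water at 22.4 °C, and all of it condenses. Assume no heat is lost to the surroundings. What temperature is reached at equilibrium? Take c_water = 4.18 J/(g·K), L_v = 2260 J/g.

Net heat exchanged in the isolated system is zero:
condense steam: −22.9·2260 = −51754
  condensed water 100 °C→T: 95.72(T − 100)
  original water: 4154.9(T − 22.4)
4250.6 T = 51754 + 9572.2 + 93070 = 154396
T ≈ 36.32 °C — below 100 °C, confirming all the steam condensed.

T_f ≈ 36.3 °C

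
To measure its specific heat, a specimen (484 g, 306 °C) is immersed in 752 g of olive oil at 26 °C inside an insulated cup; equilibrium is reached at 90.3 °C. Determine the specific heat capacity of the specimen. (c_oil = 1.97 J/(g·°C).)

c ≈ 0.912 J/(g·°C)

Taking heat into each body as positive, Σ m c ΔT = 0:
484×c×(90.3 − 306) + 752×1.97×(90.3 − 26) = 0
-104399 c = -95257
c = -95257/-104399 ≈ 0.9124 J/(g·°C)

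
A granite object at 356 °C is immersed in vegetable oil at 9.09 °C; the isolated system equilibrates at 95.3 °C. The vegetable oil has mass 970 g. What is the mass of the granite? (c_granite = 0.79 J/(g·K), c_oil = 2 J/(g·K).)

Net heat exchanged in the isolated system is zero:
m·0.79·(95.3 − 356) + 970·2·(95.3 − 9.09) = 0
-205.95 m = -167247
m = -167247/-205.95 ≈ 812.1 g

m ≈ 812 g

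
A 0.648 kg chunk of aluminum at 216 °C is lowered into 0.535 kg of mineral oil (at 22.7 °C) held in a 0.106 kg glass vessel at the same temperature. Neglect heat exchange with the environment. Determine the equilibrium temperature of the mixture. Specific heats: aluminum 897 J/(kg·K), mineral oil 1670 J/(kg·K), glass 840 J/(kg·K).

T_f ≈ 94.6 °C

Heat gained plus heat lost sum to zero:
0.648·897·(T − 216) + 0.535·1670·(T − 22.7) + 0.106·840·(T − 22.7) = 0
581.26(T − 216) + 893.45(T − 22.7) + 89.04(T − 22.7) = 0
1563.7 T = 147854
T = 147854/1563.7 ≈ 94.55 °C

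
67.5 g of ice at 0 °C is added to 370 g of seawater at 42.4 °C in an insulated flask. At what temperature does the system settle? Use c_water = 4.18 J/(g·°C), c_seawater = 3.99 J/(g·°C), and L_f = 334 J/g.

Energy balance with sensible and latent terms:
latent heat to melt: 67.5·334 = 22545; warm the meltwater: 282.15 T; seawater: 1476.3(T − 42.4)
1758.5 T = 62595 − 22545 = 40050
T ≈ 22.78 °C — above 0 °C, consistent with complete melting.

T_f ≈ 22.8 °C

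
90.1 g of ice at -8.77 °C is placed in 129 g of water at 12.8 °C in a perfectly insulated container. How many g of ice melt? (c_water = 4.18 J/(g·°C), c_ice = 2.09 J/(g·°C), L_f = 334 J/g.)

m_melted ≈ 15.7 g

Water can give up m c ΔT = 129·4.18·12.8 = 6902 J before reaching 0 °C.
Of that, 90.1·2.09·8.77 = 1651.5 J goes to bring the ice to 0 °C, leaving 5250.5 J.
To melt every bit of ice: 90.1·334 = 30093 J.
That's not enough to melt it all — equilibrium is at 0 °C with ice remaining.
m_melt = 5250.5 / L_f = 15.72 g.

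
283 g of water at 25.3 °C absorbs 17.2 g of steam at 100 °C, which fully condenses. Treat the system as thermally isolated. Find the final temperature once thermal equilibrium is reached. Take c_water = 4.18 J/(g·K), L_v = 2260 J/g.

T_f ≈ 60.6 °C

Setting the total heat transfer to zero:
condense steam: −17.2×2260 = −38872
  condensate cools 100→T: 17.2×4.18×(T − 100) = 71.9(T − 100)
  water warms: 283×4.18×(T − 25.3) = 1182.9(T − 25.3)
1254.8 T = 38872 + 7189.6 + 29928 = 75990
T ≈ 60.56 °C (< 100 °C, so full condensation is consistent).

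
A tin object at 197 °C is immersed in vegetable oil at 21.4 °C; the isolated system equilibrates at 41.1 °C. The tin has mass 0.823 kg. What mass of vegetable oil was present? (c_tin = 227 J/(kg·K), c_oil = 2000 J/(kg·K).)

Heat lost by the tin = heat gained by the oil:
0.823×227×(197 − 41.1) = m×2000×(41.1 − 21.4)
39400 m = 29125  ⇒  m ≈ 0.7392 kg

m ≈ 0.739 kg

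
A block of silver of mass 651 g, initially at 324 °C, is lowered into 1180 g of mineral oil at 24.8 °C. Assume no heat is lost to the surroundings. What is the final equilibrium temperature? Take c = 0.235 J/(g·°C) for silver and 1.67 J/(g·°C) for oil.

T_f ≈ 46.4 °C

Heat gained plus heat lost sum to zero:
651×0.235×(T − 324) + 1180×1.67×(T − 24.8) = 0
152.98(T − 324) + 1970.6(T − 24.8) = 0
(152.98 + 1970.6) T = 152.98×324 + 1970.6×24.8
T = 98438 / 2123.6 = 46.4 °C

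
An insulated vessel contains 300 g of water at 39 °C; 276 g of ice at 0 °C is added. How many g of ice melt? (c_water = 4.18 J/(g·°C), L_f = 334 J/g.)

Cooling the water to 0 °C releases 300×4.18×39 = 48906 J.
Fully melting the ice requires m_ice L_f = 276×334 = 92184 J.
That's not enough to melt it all — equilibrium is at 0 °C with ice remaining.
m_melted×334 = 48906  ⇒  m_melted ≈ 146.4 g.

m_melted ≈ 146 g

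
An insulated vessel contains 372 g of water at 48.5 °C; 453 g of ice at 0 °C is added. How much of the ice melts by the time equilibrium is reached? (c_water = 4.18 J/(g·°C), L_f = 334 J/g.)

m_melted ≈ 226 g

Water can give up m c ΔT = 372·4.18·48.5 = 75416 J before reaching 0 °C.
To melt every bit of ice: 453·334 = 151302 J.
75416 J < 151302 J, so only part of the ice melts and the system sits at 0 °C.
m_melted·334 = 75416  ⇒  m_melted ≈ 225.8 g.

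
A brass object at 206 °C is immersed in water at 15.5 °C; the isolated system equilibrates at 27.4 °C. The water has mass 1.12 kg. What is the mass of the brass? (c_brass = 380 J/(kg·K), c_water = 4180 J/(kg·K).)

m ≈ 0.821 kg

Heat lost by the brass = heat gained by the water:
m·380·(206 − 27.4) = 1.12·4180·(27.4 − 15.5)
67868 m = 55711  ⇒  m ≈ 0.8209 kg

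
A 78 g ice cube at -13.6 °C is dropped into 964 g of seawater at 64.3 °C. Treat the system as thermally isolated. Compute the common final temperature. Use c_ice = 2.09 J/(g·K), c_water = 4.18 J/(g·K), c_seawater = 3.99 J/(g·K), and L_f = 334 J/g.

Conservation of energy gives ΣQ = 0:
ice -13.6→0 °C: 78×2.09×13.6 = 2217.1
  melt ice: 78×334 = 26052
  meltwater 0→T: 78×4.18×T = 326.04 T
  seawater: 3846.4(T − 64.3)
4172.4 T = 247321 − 28269 = 219052
T ≈ 52.50 °C (positive, so assuming full melt was valid).

T_f ≈ 52.5 °C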